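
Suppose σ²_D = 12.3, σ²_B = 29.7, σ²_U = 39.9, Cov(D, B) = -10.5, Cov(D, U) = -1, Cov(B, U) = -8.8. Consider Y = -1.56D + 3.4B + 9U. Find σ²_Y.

σ²_Y = 3206.06928

σ²_Y = a²·σ²_D + b²·σ²_B + c²·σ²_U + 2ab·Cov(D, B) + 2ac·Cov(D, U) + 2bc·Cov(B, U), with a = -1.56, b = 3.4, c = 9.
= 29.93328 + 343.332 + 3231.9 + 111.384 + 28.08 + (-538.56)
= 3206.06928.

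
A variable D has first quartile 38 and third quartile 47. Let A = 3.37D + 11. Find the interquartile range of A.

IQR of D = Q3 − Q1 = 47 − 38 = 9.
Under A = aD + b, IQR(A) = |a|·IQR(D) = |3.37|·9 = 30.33 (shifts cancel; spread scales by |a|).

IQR(A) = 30.33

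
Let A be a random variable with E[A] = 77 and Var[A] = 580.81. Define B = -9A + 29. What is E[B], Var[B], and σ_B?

E[B] = -664, Var[B] = 47045.61, σ_B = 216.9

B = -9A + 29 is linear with a = -9, b = 29.
E[B] = a·E[A] + b = (-9)·77 + 29 = -664.
Var[B] = a²·Var[A] = (-9)²·580.81 = 47045.61 (the additive constant 29 does not affect variance).
σ_A = √580.81 = 24.1.
σ_B = |a|·σ_A = |-9|·24.1 = 216.9.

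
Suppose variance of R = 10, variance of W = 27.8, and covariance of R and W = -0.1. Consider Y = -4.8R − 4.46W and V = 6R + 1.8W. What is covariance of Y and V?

By bilinearity, covariance of Y and V = ac·variance of R + bd·variance of W + (ad+bc)·covariance of R and W, with a=-4.8, b=-4.46, c=6, d=1.8.
ac·variance of R = (-4.8)·6·10 = -288
bd·variance of W = (-4.46)·1.8·27.8 = -223.1784
(ad+bc)·covariance of R and W = (-35.4)·(-0.1) = 3.54
covariance of Y and V = -288 + (-223.1784) + 3.54 = -507.6384.

covariance of Y and V = -507.6384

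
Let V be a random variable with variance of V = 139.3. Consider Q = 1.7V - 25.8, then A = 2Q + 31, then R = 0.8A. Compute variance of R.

variance of Q = 1.7²·139.3 = 402.577.
variance of A = 2²·402.577 = 1610.308.
variance of R = 0.8²·1610.308 = 1030.59712.

variance of R = 1030.59712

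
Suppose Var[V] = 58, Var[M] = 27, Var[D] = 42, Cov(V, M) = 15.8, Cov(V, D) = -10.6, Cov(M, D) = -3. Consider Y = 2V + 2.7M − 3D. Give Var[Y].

Var[Y] = a²·Var[V] + b²·Var[M] + c²·Var[D] + 2ab·Cov(V, M) + 2ac·Cov(V, D) + 2bc·Cov(M, D), with a = 2, b = 2.7, c = -3.
= 232 + 196.83 + 378 + 170.64 + 127.2 + 48.6
= 1153.27.

Var[Y] = 1153.27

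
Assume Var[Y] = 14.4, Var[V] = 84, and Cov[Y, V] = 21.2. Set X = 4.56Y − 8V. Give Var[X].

Var[X] = 4128.67584

Var[X] = a²·Var[Y] + b²·Var[V] + 2ab·Cov[Y, V] with a = 4.56, b = -8.
= 4.56²·14.4 + (-8)²·84 + 2·4.56·(-8)·21.2
= 299.42784 + 5376 + (-1546.752) = 4128.67584.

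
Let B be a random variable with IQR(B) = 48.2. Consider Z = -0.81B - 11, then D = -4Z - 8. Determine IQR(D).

IQR(Z) = |-0.81|·48.2 = 39.042.
IQR(D) = |-4|·39.042 = 156.168.

IQR(D) = 156.168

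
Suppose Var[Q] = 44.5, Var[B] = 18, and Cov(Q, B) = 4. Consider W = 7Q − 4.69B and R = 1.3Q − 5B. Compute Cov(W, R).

Cov(W, R) = 662.662

By bilinearity, Cov(W, R) = ac·Var[Q] + bd·Var[B] + (ad+bc)·Cov(Q, B), with a=7, b=-4.69, c=1.3, d=-5.
ac·Var[Q] = 7·1.3·44.5 = 404.95
bd·Var[B] = (-4.69)·(-5)·18 = 422.1
(ad+bc)·Cov(Q, B) = (-41.097)·4 = -164.388
Cov(W, R) = 404.95 + 422.1 + (-164.388) = 662.662.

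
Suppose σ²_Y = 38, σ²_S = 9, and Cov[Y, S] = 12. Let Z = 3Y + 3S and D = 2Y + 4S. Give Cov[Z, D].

Cov[Z, D] = 552

By bilinearity, Cov[Z, D] = ac·σ²_Y + bd·σ²_S + (ad+bc)·Cov[Y, S], with a=3, b=3, c=2, d=4.
ac·σ²_Y = 3·2·38 = 228
bd·σ²_S = 3·4·9 = 108
(ad+bc)·Cov[Y, S] = (18)·12 = 216
Cov[Z, D] = 228 + 108 + 216 = 552.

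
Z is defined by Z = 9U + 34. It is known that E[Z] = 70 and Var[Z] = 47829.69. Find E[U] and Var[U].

E[U] = 4, Var[U] = 590.49

From Z = 9U + 34: E[Z] = a·E[U] + b, so E[U] = (E[Z] − b)/a = (70 − 34)/9 = 4.
Var[Z] = a²·Var[U], so Var[U] = 47829.69/9² = 590.49.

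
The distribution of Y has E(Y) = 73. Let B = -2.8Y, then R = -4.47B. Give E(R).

E(B) = (-2.8)·73 = -204.4.
E(R) = (-4.47)·(-204.4) = 913.668.

E(R) = 913.668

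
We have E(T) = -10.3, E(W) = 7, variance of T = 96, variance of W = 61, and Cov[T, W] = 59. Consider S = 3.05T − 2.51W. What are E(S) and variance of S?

E(S) = 3.05·E(T) + (-2.51)·E(W) = 3.05·(-10.3) + (-2.51)·7 = -48.985.
variance of S = a²·variance of T + b²·variance of W + 2ab·Cov[T, W] with a = 3.05, b = -2.51.
= 3.05²·96 + (-2.51)²·61 + 2·3.05·(-2.51)·59
= 893.04 + 384.3061 + (-903.349) = 373.9971.

E(S) = -48.985, variance of S = 373.9971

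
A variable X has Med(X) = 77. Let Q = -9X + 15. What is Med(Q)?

Med(Q) = -678

A linear map preserves order up to sign, so Med(Q) = a·Med(X) + b = (-9)·77 + 15 = -678.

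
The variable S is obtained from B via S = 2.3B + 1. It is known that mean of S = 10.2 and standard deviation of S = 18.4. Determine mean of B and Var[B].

From S = 2.3B + 1: mean of S = a·mean of B + b, so mean of B = (mean of S − b)/a = (10.2 − 1)/2.3 = 4.
Var[S] = 18.4² = 338.56.
Var[S] = a²·Var[B], so Var[B] = 338.56/2.3² = 64.

mean of B = 4, Var[B] = 64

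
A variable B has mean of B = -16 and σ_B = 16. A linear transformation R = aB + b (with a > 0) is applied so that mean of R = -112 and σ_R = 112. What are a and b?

σ_R = a·σ_B (a > 0), so a = 112/16 = 7.
mean of R = a·mean of B + b, so b = -112 − 7·(-16) = 0.

a = 7, b = 0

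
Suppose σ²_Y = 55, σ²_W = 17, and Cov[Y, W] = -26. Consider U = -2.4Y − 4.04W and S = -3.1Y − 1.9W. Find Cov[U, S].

Cov[U, S] = 95.508

By bilinearity, Cov[U, S] = ac·σ²_Y + bd·σ²_W + (ad+bc)·Cov[Y, W], with a=-2.4, b=-4.04, c=-3.1, d=-1.9.
ac·σ²_Y = (-2.4)·(-3.1)·55 = 409.2
bd·σ²_W = (-4.04)·(-1.9)·17 = 130.492
(ad+bc)·Cov[Y, W] = (17.084)·(-26) = -444.184
Cov[U, S] = 409.2 + 130.492 + (-444.184) = 95.508.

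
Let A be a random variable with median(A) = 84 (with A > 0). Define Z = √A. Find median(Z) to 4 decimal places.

√A is monotone on this domain, so median(Z) = √(84) ≈ 9.1652.

median(Z) = 9.1652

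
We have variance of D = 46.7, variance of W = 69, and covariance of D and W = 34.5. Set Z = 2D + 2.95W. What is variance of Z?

variance of Z = a²·variance of D + b²·variance of W + 2ab·covariance of D and W with a = 2, b = 2.95.
= 2²·46.7 + 2.95²·69 + 2·2·2.95·34.5
= 186.8 + 600.4725 + 407.1 = 1194.3725.

variance of Z = 1194.3725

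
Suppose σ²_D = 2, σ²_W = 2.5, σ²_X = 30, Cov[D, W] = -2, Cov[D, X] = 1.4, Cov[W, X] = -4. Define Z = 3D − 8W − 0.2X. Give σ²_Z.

σ²_Z = a²·σ²_D + b²·σ²_W + c²·σ²_X + 2ab·Cov[D, W] + 2ac·Cov[D, X] + 2bc·Cov[W, X], with a = 3, b = -8, c = -0.2.
= 18 + 160 + 1.2 + 96 + (-1.68) + (-12.8)
= 260.72.

σ²_Z = 260.72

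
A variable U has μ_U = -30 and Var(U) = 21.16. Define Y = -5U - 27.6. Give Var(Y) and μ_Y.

Y = -5U - 27.6 is linear with a = -5, b = -27.6.
Var(Y) = a²·Var(U) = (-5)²·21.16 = 529 (the additive constant -27.6 does not affect variance).
μ_Y = a·μ_U + b = (-5)·(-30) + (-27.6) = 122.4.

Var(Y) = 529, μ_Y = 122.4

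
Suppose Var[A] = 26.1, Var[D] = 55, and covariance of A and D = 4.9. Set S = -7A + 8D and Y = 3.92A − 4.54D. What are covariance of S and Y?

By bilinearity, covariance of S and Y = ac·Var[A] + bd·Var[D] + (ad+bc)·covariance of A and D, with a=-7, b=8, c=3.92, d=-4.54.
ac·Var[A] = (-7)·3.92·26.1 = -716.184
bd·Var[D] = 8·(-4.54)·55 = -1997.6
(ad+bc)·covariance of A and D = (63.14)·4.9 = 309.386
covariance of S and Y = -716.184 + (-1997.6) + 309.386 = -2404.398.

covariance of S and Y = -2404.398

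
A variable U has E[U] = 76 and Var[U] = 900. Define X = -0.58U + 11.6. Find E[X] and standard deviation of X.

X = -0.58U + 11.6 is linear with a = -0.58, b = 11.6.
E[X] = a·E[U] + b = (-0.58)·76 + 11.6 = -32.48.
standard deviation of U = √900 = 30.
standard deviation of X = |a|·standard deviation of U = |-0.58|·30 = 17.4.

E[X] = -32.48, standard deviation of X = 17.4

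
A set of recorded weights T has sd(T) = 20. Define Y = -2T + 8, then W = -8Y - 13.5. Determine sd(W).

sd(Y) = |-2|·20 = 40.
sd(W) = |-8|·40 = 320.

sd(W) = 320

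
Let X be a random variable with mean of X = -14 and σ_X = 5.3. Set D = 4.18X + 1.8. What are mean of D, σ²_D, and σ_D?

D = 4.18X + 1.8 is linear with a = 4.18, b = 1.8.
mean of D = a·mean of X + b = 4.18·(-14) + 1.8 = -56.72.
σ²_X = 5.3² = 28.09.
σ²_D = a²·σ²_X = 4.18²·28.09 = 490.799716 (the additive constant 1.8 does not affect variance).
σ_D = |a|·σ_X = |4.18|·5.3 = 22.154.

mean of D = -56.72, σ²_D = 490.799716, σ_D = 22.154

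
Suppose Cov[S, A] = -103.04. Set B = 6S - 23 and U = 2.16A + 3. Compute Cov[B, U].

Cov[B, U] = -1335.3984

Cov[B, U] = a·c·Cov[S, A] = 6·2.16·(-103.04) = -1335.3984. Additive constants drop out.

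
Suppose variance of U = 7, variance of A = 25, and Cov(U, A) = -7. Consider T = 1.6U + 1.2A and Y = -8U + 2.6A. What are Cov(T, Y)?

Cov(T, Y) = 26.48

By bilinearity, Cov(T, Y) = ac·variance of U + bd·variance of A + (ad+bc)·Cov(U, A), with a=1.6, b=1.2, c=-8, d=2.6.
ac·variance of U = 1.6·(-8)·7 = -89.6
bd·variance of A = 1.2·2.6·25 = 78
(ad+bc)·Cov(U, A) = (-5.44)·(-7) = 38.08
Cov(T, Y) = -89.6 + 78 + 38.08 = 26.48.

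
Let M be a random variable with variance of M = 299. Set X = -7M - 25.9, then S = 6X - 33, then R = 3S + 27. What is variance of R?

variance of X = (-7)²·299 = 14651.
variance of S = 6²·14651 = 527436.
variance of R = 3²·527436 = 4746924.

variance of R = 4746924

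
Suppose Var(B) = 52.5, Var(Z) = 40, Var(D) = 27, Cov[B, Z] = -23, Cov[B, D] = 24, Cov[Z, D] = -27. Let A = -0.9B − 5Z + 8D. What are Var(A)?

Var(A) = a²·Var(B) + b²·Var(Z) + c²·Var(D) + 2ab·Cov[B, Z] + 2ac·Cov[B, D] + 2bc·Cov[Z, D], with a = -0.9, b = -5, c = 8.
= 42.525 + 1000 + 1728 + (-207) + (-345.6) + 2160
= 4377.925.

Var(A) = 4377.925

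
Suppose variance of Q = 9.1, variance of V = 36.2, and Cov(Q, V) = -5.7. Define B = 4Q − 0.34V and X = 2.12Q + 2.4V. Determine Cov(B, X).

By bilinearity, Cov(B, X) = ac·variance of Q + bd·variance of V + (ad+bc)·Cov(Q, V), with a=4, b=-0.34, c=2.12, d=2.4.
ac·variance of Q = 4·2.12·9.1 = 77.168
bd·variance of V = (-0.34)·2.4·36.2 = -29.5392
(ad+bc)·Cov(Q, V) = (8.8792)·(-5.7) = -50.61144
Cov(B, X) = 77.168 + (-29.5392) + (-50.61144) = -2.98264.

Cov(B, X) = -2.98264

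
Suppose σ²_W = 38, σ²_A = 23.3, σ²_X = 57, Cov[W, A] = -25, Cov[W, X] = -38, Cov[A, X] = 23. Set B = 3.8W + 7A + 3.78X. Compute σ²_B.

σ²_B = 1300.3548

σ²_B = a²·σ²_W + b²·σ²_A + c²·σ²_X + 2ab·Cov[W, A] + 2ac·Cov[W, X] + 2bc·Cov[A, X], with a = 3.8, b = 7, c = 3.78.
= 548.72 + 1141.7 + 814.4388 + (-1330) + (-1091.664) + 1217.16
= 1300.3548.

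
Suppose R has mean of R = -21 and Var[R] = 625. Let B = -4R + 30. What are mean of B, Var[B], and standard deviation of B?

B = -4R + 30 is linear with a = -4, b = 30.
mean of B = a·mean of R + b = (-4)·(-21) + 30 = 114.
Var[B] = a²·Var[R] = (-4)²·625 = 10000 (the additive constant 30 does not affect variance).
standard deviation of R = √625 = 25.
standard deviation of B = |a|·standard deviation of R = |-4|·25 = 100.

mean of B = 114, Var[B] = 10000, standard deviation of B = 100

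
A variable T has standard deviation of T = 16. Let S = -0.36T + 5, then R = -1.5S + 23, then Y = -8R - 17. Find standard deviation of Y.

standard deviation of Y = 69.12

standard deviation of S = |-0.36|·16 = 5.76.
standard deviation of R = |-1.5|·5.76 = 8.64.
standard deviation of Y = |-8|·8.64 = 69.12.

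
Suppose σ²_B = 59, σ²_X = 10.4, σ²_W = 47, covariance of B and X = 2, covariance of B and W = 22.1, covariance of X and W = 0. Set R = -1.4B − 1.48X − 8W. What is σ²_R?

σ²_R = a²·σ²_B + b²·σ²_X + c²·σ²_W + 2ab·covariance of B and X + 2ac·covariance of B and W + 2bc·covariance of X and W, with a = -1.4, b = -1.48, c = -8.
= 115.64 + 22.78016 + 3008 + 8.288 + 495.04 + 0
= 3649.74816.

σ²_R = 3649.74816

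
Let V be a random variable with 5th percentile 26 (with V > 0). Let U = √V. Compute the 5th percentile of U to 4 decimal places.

5th percentile of U = 5.099

√V is increasing, so P_{5}(U) = g(P_{5}(V)) ≈ 5.099.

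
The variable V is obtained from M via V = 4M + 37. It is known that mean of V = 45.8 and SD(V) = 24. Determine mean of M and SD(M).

From V = 4M + 37: mean of V = a·mean of M + b, so mean of M = (mean of V − b)/a = (45.8 − 37)/4 = 2.2.
SD(V) = |a|·SD(M), so SD(M) = 24/|4| = 6.

mean of M = 2.2, SD(M) = 6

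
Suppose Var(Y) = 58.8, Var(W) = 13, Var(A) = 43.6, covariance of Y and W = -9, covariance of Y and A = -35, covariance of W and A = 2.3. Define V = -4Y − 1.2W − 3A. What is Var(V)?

Var(V) = 442.08

Var(V) = a²·Var(Y) + b²·Var(W) + c²·Var(A) + 2ab·covariance of Y and W + 2ac·covariance of Y and A + 2bc·covariance of W and A, with a = -4, b = -1.2, c = -3.
= 940.8 + 18.72 + 392.4 + (-86.4) + (-840) + 16.56
= 442.08.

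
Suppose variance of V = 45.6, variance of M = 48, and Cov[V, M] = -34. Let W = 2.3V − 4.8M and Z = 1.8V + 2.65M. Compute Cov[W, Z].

By bilinearity, Cov[W, Z] = ac·variance of V + bd·variance of M + (ad+bc)·Cov[V, M], with a=2.3, b=-4.8, c=1.8, d=2.65.
ac·variance of V = 2.3·1.8·45.6 = 188.784
bd·variance of M = (-4.8)·2.65·48 = -610.56
(ad+bc)·Cov[V, M] = (-2.545)·(-34) = 86.53
Cov[W, Z] = 188.784 + (-610.56) + 86.53 = -335.246.

Cov[W, Z] = -335.246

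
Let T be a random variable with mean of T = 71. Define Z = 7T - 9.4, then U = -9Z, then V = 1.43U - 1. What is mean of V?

mean of V = -6276.412

mean of Z = 7·71 + (-9.4) = 487.6.
mean of U = (-9)·487.6 = -4388.4.
mean of V = 1.43·(-4388.4) + (-1) = -6276.412.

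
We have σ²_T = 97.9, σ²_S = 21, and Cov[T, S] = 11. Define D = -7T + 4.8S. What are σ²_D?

σ²_D = a²·σ²_T + b²·σ²_S + 2ab·Cov[T, S] with a = -7, b = 4.8.
= (-7)²·97.9 + 4.8²·21 + 2·(-7)·4.8·11
= 4797.1 + 483.84 + (-739.2) = 4541.74.

σ²_D = 4541.74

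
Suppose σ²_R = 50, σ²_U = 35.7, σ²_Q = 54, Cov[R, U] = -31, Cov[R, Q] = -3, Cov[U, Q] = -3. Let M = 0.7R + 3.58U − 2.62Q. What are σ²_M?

σ²_M = a²·σ²_R + b²·σ²_U + c²·σ²_Q + 2ab·Cov[R, U] + 2ac·Cov[R, Q] + 2bc·Cov[U, Q], with a = 0.7, b = 3.58, c = -2.62.
= 24.5 + 457.54548 + 370.6776 + (-155.372) + 11.004 + 56.2776
= 764.63268.

σ²_M = 764.63268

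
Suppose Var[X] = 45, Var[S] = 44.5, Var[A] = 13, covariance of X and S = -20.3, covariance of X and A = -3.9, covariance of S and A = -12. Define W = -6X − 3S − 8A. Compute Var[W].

Var[W] = a²·Var[X] + b²·Var[S] + c²·Var[A] + 2ab·covariance of X and S + 2ac·covariance of X and A + 2bc·covariance of S and A, with a = -6, b = -3, c = -8.
= 1620 + 400.5 + 832 + (-730.8) + (-374.4) + (-576)
= 1171.3.

Var[W] = 1171.3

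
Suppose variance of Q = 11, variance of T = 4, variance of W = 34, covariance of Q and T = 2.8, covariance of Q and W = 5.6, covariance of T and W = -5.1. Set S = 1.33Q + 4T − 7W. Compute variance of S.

variance of S = a²·variance of Q + b²·variance of T + c²·variance of W + 2ab·covariance of Q and T + 2ac·covariance of Q and W + 2bc·covariance of T and W, with a = 1.33, b = 4, c = -7.
= 19.4579 + 64 + 1666 + 29.792 + (-104.272) + 285.6
= 1960.5779.

variance of S = 1960.5779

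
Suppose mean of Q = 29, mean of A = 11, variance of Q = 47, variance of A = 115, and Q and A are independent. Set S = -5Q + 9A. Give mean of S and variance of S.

mean of S = (-5)·mean of Q + 9·mean of A = (-5)·29 + 9·11 = -46.
variance of S = a²·variance of Q + b²·variance of A + 2ab·Cov[Q, A] with a = -5, b = 9.
Independence gives Cov[Q, A] = 0.
= (-5)²·47 + 9²·115 + 2·(-5)·9·0
= 1175 + 9315 + 0 = 10490.

mean of S = -46, variance of S = 10490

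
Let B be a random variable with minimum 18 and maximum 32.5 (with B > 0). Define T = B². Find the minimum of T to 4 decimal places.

min(T) = 324

B² is increasing on this domain, so min(T) comes from min(B) = 18: min(T) = square(18) = 324.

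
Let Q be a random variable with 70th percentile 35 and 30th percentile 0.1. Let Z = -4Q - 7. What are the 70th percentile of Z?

70th percentile of Z = -7.4

Since a = -4 < 0 the transformation is decreasing, reversing order: the 70th percentile of Z corresponds to the 30th percentile of Q.
So P_{70}(Z) = a·P_{30}(Q) + b = (-4)·0.1 + (-7) = -7.4.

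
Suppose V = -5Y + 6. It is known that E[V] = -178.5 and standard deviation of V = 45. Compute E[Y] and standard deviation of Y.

E[Y] = 36.9, standard deviation of Y = 9

From V = -5Y + 6: E[V] = a·E[Y] + b, so E[Y] = (E[V] − b)/a = (-178.5 − 6)/(-5) = 36.9.
standard deviation of V = |a|·standard deviation of Y, so standard deviation of Y = 45/|-5| = 9.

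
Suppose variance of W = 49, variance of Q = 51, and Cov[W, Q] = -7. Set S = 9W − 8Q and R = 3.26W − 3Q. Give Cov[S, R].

Cov[S, R] = 3033.22

By bilinearity, Cov[S, R] = ac·variance of W + bd·variance of Q + (ad+bc)·Cov[W, Q], with a=9, b=-8, c=3.26, d=-3.
ac·variance of W = 9·3.26·49 = 1437.66
bd·variance of Q = (-8)·(-3)·51 = 1224
(ad+bc)·Cov[W, Q] = (-53.08)·(-7) = 371.56
Cov[S, R] = 1437.66 + 1224 + 371.56 = 3033.22.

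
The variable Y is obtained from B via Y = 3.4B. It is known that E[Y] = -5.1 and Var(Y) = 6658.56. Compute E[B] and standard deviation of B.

E[B] = -1.5, standard deviation of B = 24

From Y = 3.4B: E[Y] = a·E[B] + b, so E[B] = (E[Y] − b)/a = (-5.1 − 0)/3.4 = -1.5.
standard deviation of Y = √6658.56 = 81.6.
standard deviation of Y = |a|·standard deviation of B, so standard deviation of B = 81.6/|3.4| = 24.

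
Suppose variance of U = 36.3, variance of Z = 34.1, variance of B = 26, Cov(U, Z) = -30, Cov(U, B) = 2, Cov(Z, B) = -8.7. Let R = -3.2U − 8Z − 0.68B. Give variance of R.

variance of R = a²·variance of U + b²·variance of Z + c²·variance of B + 2ab·Cov(U, Z) + 2ac·Cov(U, B) + 2bc·Cov(Z, B), with a = -3.2, b = -8, c = -0.68.
= 371.712 + 2182.4 + 12.0224 + (-1536) + 8.704 + (-94.656)
= 944.1824.

variance of R = 944.1824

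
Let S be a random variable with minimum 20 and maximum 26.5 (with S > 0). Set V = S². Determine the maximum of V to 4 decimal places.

max(V) = 702.25

S² is increasing on this domain, so max(V) comes from max(S) = 26.5: max(V) = square(26.5) = 702.25.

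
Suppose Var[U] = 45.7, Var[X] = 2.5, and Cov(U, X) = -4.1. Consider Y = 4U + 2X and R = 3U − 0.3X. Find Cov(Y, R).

By bilinearity, Cov(Y, R) = ac·Var[U] + bd·Var[X] + (ad+bc)·Cov(U, X), with a=4, b=2, c=3, d=-0.3.
ac·Var[U] = 4·3·45.7 = 548.4
bd·Var[X] = 2·(-0.3)·2.5 = -1.5
(ad+bc)·Cov(U, X) = (4.8)·(-4.1) = -19.68
Cov(Y, R) = 548.4 + (-1.5) + (-19.68) = 527.22.

Cov(Y, R) = 527.22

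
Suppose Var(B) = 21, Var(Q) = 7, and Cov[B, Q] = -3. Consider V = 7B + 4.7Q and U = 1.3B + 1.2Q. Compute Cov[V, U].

Cov[V, U] = 187.05

By bilinearity, Cov[V, U] = ac·Var(B) + bd·Var(Q) + (ad+bc)·Cov[B, Q], with a=7, b=4.7, c=1.3, d=1.2.
ac·Var(B) = 7·1.3·21 = 191.1
bd·Var(Q) = 4.7·1.2·7 = 39.48
(ad+bc)·Cov[B, Q] = (14.51)·(-3) = -43.53
Cov[V, U] = 191.1 + 39.48 + (-43.53) = 187.05.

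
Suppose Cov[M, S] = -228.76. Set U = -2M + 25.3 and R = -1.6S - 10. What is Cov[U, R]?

Cov[U, R] = a·c·Cov[M, S] = (-2)·(-1.6)·(-228.76) = -732.032. Additive constants drop out.

Cov[U, R] = -732.032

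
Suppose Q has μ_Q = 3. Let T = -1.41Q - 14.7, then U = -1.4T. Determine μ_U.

μ_T = (-1.41)·3 + (-14.7) = -18.93.
μ_U = (-1.4)·(-18.93) = 26.502.

μ_U = 26.502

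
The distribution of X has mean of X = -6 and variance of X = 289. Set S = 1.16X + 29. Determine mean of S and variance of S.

S = 1.16X + 29 is linear with a = 1.16, b = 29.
mean of S = a·mean of X + b = 1.16·(-6) + 29 = 22.04.
variance of S = a²·variance of X = 1.16²·289 = 388.8784 (the additive constant 29 does not affect variance).

mean of S = 22.04, variance of S = 388.8784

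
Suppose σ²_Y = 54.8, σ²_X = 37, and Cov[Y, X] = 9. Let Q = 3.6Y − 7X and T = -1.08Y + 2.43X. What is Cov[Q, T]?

By bilinearity, Cov[Q, T] = ac·σ²_Y + bd·σ²_X + (ad+bc)·Cov[Y, X], with a=3.6, b=-7, c=-1.08, d=2.43.
ac·σ²_Y = 3.6·(-1.08)·54.8 = -213.0624
bd·σ²_X = (-7)·2.43·37 = -629.37
(ad+bc)·Cov[Y, X] = (16.308)·9 = 146.772
Cov[Q, T] = -213.0624 + (-629.37) + 146.772 = -695.6604.

Cov[Q, T] = -695.6604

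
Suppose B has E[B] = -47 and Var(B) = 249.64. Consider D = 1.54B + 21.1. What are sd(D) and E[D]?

D = 1.54B + 21.1 is linear with a = 1.54, b = 21.1.
sd(B) = √249.64 = 15.8.
sd(D) = |a|·sd(B) = |1.54|·15.8 = 24.332.
E[D] = a·E[B] + b = 1.54·(-47) + 21.1 = -51.28.

sd(D) = 24.332, E[D] = -51.28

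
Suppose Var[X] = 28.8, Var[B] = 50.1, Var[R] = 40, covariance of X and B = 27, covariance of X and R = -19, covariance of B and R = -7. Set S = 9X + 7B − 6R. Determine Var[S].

Var[S] = 12269.7

Var[S] = a²·Var[X] + b²·Var[B] + c²·Var[R] + 2ab·covariance of X and B + 2ac·covariance of X and R + 2bc·covariance of B and R, with a = 9, b = 7, c = -6.
= 2332.8 + 2454.9 + 1440 + 3402 + 2052 + 588
= 12269.7.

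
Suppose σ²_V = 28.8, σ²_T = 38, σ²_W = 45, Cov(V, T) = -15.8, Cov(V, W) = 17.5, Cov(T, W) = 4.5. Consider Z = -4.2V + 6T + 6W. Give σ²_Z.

σ²_Z = a²·σ²_V + b²·σ²_T + c²·σ²_W + 2ab·Cov(V, T) + 2ac·Cov(V, W) + 2bc·Cov(T, W), with a = -4.2, b = 6, c = 6.
= 508.032 + 1368 + 1620 + 796.32 + (-882) + 324
= 3734.352.

σ²_Z = 3734.352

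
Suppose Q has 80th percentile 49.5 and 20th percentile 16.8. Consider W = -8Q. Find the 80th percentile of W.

Since a = -8 < 0 the transformation is decreasing, reversing order: the 80th percentile of W corresponds to the 20th percentile of Q.
So P_{80}(W) = a·P_{20}(Q) + b = (-8)·16.8 = -134.4.

80th percentile of W = -134.4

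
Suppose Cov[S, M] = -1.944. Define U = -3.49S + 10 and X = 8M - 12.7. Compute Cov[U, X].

Cov[U, X] = 54.27648

Cov[U, X] = a·c·Cov[S, M] = (-3.49)·8·(-1.944) = 54.27648. Additive constants drop out.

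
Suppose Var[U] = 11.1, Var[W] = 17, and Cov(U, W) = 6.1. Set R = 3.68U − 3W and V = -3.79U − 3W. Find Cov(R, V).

By bilinearity, Cov(R, V) = ac·Var[U] + bd·Var[W] + (ad+bc)·Cov(U, W), with a=3.68, b=-3, c=-3.79, d=-3.
ac·Var[U] = 3.68·(-3.79)·11.1 = -154.81392
bd·Var[W] = (-3)·(-3)·17 = 153
(ad+bc)·Cov(U, W) = (0.33)·6.1 = 2.013
Cov(R, V) = -154.81392 + 153 + 2.013 = 0.19908.

Cov(R, V) = 0.19908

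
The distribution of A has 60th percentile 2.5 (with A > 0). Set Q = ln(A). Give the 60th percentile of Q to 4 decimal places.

60th percentile of Q = 0.9163

ln(A) is increasing, so P_{60}(Q) = g(P_{60}(A)) ≈ 0.9163.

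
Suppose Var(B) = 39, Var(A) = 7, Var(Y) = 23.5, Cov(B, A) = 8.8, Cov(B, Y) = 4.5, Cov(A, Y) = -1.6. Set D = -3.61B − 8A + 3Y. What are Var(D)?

Var(D) = a²·Var(B) + b²·Var(A) + c²·Var(Y) + 2ab·Cov(B, A) + 2ac·Cov(B, Y) + 2bc·Cov(A, Y), with a = -3.61, b = -8, c = 3.
= 508.2519 + 448 + 211.5 + 508.288 + (-97.47) + 76.8
= 1655.3699.

Var(D) = 1655.3699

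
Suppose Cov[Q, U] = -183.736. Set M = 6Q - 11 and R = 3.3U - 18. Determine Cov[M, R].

Cov[M, R] = -3637.9728

Cov[M, R] = a·c·Cov[Q, U] = 6·3.3·(-183.736) = -3637.9728. Additive constants drop out.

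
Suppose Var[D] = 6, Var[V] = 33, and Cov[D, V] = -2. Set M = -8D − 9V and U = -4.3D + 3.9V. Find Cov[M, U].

By bilinearity, Cov[M, U] = ac·Var[D] + bd·Var[V] + (ad+bc)·Cov[D, V], with a=-8, b=-9, c=-4.3, d=3.9.
ac·Var[D] = (-8)·(-4.3)·6 = 206.4
bd·Var[V] = (-9)·3.9·33 = -1158.3
(ad+bc)·Cov[D, V] = (7.5)·(-2) = -15
Cov[M, U] = 206.4 + (-1158.3) + (-15) = -966.9.

Cov[M, U] = -966.9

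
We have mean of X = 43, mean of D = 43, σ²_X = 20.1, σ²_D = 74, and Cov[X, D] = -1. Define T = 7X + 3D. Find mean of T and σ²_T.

mean of T = 7·mean of X + 3·mean of D = 7·43 + 3·43 = 430.
σ²_T = a²·σ²_X + b²·σ²_D + 2ab·Cov[X, D] with a = 7, b = 3.
= 7²·20.1 + 3²·74 + 2·7·3·(-1)
= 984.9 + 666 + (-42) = 1608.9.

mean of T = 430, σ²_T = 1608.9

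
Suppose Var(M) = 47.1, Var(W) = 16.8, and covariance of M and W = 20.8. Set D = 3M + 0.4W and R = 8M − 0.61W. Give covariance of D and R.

covariance of D and R = 1154.7968

By bilinearity, covariance of D and R = ac·Var(M) + bd·Var(W) + (ad+bc)·covariance of M and W, with a=3, b=0.4, c=8, d=-0.61.
ac·Var(M) = 3·8·47.1 = 1130.4
bd·Var(W) = 0.4·(-0.61)·16.8 = -4.0992
(ad+bc)·covariance of M and W = (1.37)·20.8 = 28.496
covariance of D and R = 1130.4 + (-4.0992) + 28.496 = 1154.7968.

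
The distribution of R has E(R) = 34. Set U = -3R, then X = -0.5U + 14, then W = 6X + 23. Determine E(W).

E(U) = (-3)·34 = -102.
E(X) = (-0.5)·(-102) + 14 = 65.
E(W) = 6·65 + 23 = 413.

E(W) = 413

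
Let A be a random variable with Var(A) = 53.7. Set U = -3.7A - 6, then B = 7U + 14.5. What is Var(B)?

Var(U) = (-3.7)²·53.7 = 735.153.
Var(B) = 7²·735.153 = 36022.497.

Var(B) = 36022.497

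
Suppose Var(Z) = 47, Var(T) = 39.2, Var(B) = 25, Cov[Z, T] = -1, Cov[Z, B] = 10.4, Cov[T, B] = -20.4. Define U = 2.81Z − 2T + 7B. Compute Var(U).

Var(U) = 2744.4927

Var(U) = a²·Var(Z) + b²·Var(T) + c²·Var(B) + 2ab·Cov[Z, T] + 2ac·Cov[Z, B] + 2bc·Cov[T, B], with a = 2.81, b = -2, c = 7.
= 371.1167 + 156.8 + 1225 + 11.24 + 409.136 + 571.2
= 2744.4927.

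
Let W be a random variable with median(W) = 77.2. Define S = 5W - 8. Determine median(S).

median(S) = 378

A linear map preserves order up to sign, so median(S) = a·median(W) + b = 5·77.2 + (-8) = 378.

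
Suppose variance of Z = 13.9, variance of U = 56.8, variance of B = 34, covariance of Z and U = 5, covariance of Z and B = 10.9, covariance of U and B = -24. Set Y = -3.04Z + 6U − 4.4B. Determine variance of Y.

variance of Y = 4207.89504

variance of Y = a²·variance of Z + b²·variance of U + c²·variance of B + 2ab·covariance of Z and U + 2ac·covariance of Z and B + 2bc·covariance of U and B, with a = -3.04, b = 6, c = -4.4.
= 128.45824 + 2044.8 + 658.24 + (-182.4) + 291.5968 + 1267.2
= 4207.89504.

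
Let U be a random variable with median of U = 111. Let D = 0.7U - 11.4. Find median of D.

median of D = 66.3

A linear map preserves order up to sign, so median of D = a·median of U + b = 0.7·111 + (-11.4) = 66.3.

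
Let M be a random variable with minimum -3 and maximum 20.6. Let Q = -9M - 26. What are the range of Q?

Range of M = 20.6 − (-3) = 23.6.
Range(Q) = |a|·Range(M) = |-9|·23.6 = 212.4.

Range(Q) = 212.4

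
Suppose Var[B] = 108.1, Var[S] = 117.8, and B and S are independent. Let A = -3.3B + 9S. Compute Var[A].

Var[A] = 10719.009

Var[A] = a²·Var[B] + b²·Var[S] + 2ab·Cov(B, S) with a = -3.3, b = 9.
Independence gives Cov(B, S) = 0.
= (-3.3)²·108.1 + 9²·117.8 + 2·(-3.3)·9·0
= 1177.209 + 9541.8 + 0 = 10719.009.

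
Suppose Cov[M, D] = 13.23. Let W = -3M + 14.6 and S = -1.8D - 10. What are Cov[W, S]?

Cov[W, S] = 71.442

Cov[W, S] = a·c·Cov[M, D] = (-3)·(-1.8)·13.23 = 71.442. Additive constants drop out.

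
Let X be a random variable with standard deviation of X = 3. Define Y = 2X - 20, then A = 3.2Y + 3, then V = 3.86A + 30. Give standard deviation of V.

standard deviation of Y = |2|·3 = 6.
standard deviation of A = |3.2|·6 = 19.2.
standard deviation of V = |3.86|·19.2 = 74.112.

standard deviation of V = 74.112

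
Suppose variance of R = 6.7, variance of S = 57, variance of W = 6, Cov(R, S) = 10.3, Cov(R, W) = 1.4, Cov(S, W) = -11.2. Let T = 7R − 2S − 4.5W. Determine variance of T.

variance of T = a²·variance of R + b²·variance of S + c²·variance of W + 2ab·Cov(R, S) + 2ac·Cov(R, W) + 2bc·Cov(S, W), with a = 7, b = -2, c = -4.5.
= 328.3 + 228 + 121.5 + (-288.4) + (-88.2) + (-201.6)
= 99.6.

variance of T = 99.6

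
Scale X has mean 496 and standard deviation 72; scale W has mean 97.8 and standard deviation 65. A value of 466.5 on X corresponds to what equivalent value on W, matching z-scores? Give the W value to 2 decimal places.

W = 71.17

z = (466.5 − 496)/72 ≈ -0.4097.
W = 97.8 + z·65 = 97.8 + (466.5 − 496)·65/72 ≈ 71.17.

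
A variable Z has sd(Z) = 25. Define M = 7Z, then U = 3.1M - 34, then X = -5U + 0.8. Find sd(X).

sd(X) = 2712.5

sd(M) = |7|·25 = 175.
sd(U) = |3.1|·175 = 542.5.
sd(X) = |-5|·542.5 = 2712.5.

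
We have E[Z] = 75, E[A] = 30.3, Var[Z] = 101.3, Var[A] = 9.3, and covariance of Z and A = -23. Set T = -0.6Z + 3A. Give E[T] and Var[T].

E[T] = 45.9, Var[T] = 202.968

E[T] = (-0.6)·E[Z] + 3·E[A] = (-0.6)·75 + 3·30.3 = 45.9.
Var[T] = a²·Var[Z] + b²·Var[A] + 2ab·covariance of Z and A with a = -0.6, b = 3.
= (-0.6)²·101.3 + 3²·9.3 + 2·(-0.6)·3·(-23)
= 36.468 + 83.7 + 82.8 = 202.968.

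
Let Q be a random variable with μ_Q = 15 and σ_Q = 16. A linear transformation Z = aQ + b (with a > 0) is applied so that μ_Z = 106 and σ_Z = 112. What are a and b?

a = 7, b = 1

σ_Z = a·σ_Q (a > 0), so a = 112/16 = 7.
μ_Z = a·μ_Q + b, so b = 106 − 7·15 = 1.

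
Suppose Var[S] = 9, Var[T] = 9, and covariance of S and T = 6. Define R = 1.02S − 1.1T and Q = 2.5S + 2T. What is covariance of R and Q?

covariance of R and Q = -1.11

By bilinearity, covariance of R and Q = ac·Var[S] + bd·Var[T] + (ad+bc)·covariance of S and T, with a=1.02, b=-1.1, c=2.5, d=2.
ac·Var[S] = 1.02·2.5·9 = 22.95
bd·Var[T] = (-1.1)·2·9 = -19.8
(ad+bc)·covariance of S and T = (-0.71)·6 = -4.26
covariance of R and Q = 22.95 + (-19.8) + (-4.26) = -1.11.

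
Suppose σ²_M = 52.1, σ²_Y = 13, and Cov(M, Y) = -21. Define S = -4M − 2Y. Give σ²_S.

σ²_S = 549.6

σ²_S = a²·σ²_M + b²·σ²_Y + 2ab·Cov(M, Y) with a = -4, b = -2.
= (-4)²·52.1 + (-2)²·13 + 2·(-4)·(-2)·(-21)
= 833.6 + 52 + (-336) = 549.6.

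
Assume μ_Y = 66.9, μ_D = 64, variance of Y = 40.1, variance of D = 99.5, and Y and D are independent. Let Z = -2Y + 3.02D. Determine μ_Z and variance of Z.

μ_Z = (-2)·μ_Y + 3.02·μ_D = (-2)·66.9 + 3.02·64 = 59.48.
variance of Z = a²·variance of Y + b²·variance of D + 2ab·covariance of Y and D with a = -2, b = 3.02.
Independence gives covariance of Y and D = 0.
= (-2)²·40.1 + 3.02²·99.5 + 2·(-2)·3.02·0
= 160.4 + 907.4798 + 0 = 1067.8798.

μ_Z = 59.48, variance of Z = 1067.8798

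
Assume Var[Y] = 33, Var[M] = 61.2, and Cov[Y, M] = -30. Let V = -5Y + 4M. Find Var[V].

Var[V] = 3004.2

Var[V] = a²·Var[Y] + b²·Var[M] + 2ab·Cov[Y, M] with a = -5, b = 4.
= (-5)²·33 + 4²·61.2 + 2·(-5)·4·(-30)
= 825 + 979.2 + 1200 = 3004.2.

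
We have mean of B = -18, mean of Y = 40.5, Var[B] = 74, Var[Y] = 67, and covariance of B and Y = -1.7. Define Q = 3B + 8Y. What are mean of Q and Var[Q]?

mean of Q = 270, Var[Q] = 4872.4

mean of Q = 3·mean of B + 8·mean of Y = 3·(-18) + 8·40.5 = 270.
Var[Q] = a²·Var[B] + b²·Var[Y] + 2ab·covariance of B and Y with a = 3, b = 8.
= 3²·74 + 8²·67 + 2·3·8·(-1.7)
= 666 + 4288 + (-81.6) = 4872.4.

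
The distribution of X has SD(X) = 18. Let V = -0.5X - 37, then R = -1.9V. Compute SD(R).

SD(V) = |-0.5|·18 = 9.
SD(R) = |-1.9|·9 = 17.1.

SD(R) = 17.1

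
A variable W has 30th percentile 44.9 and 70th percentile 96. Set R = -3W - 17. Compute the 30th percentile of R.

30th percentile of R = -305

Since a = -3 < 0 the transformation is decreasing, reversing order: the 30th percentile of R corresponds to the 70th percentile of W.
So P_{30}(R) = a·P_{70}(W) + b = (-3)·96 + (-17) = -305.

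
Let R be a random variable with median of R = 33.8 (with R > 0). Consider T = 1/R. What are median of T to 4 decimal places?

median of T = 0.0296

1/R is monotone on this domain, so median of T = 1/(33.8) ≈ 0.0296.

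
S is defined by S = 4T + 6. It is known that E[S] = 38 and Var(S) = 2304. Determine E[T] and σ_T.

From S = 4T + 6: E[S] = a·E[T] + b, so E[T] = (E[S] − b)/a = (38 − 6)/4 = 8.
σ_S = √2304 = 48.
σ_S = |a|·σ_T, so σ_T = 48/|4| = 12.

E[T] = 8, σ_T = 12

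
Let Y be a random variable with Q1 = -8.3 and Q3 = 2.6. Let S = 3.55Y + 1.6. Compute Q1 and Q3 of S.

Q1(S) = -27.865, Q3(S) = 10.83

a = 3.55 > 0: Q1(S) = a·Q1(Y)+b = -27.865, Q3(S) = a·Q3(Y)+b = 10.83.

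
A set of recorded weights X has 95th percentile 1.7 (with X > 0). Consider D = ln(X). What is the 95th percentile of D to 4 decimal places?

95th percentile of D = 0.5306

ln(X) is increasing, so P_{95}(D) = g(P_{95}(X)) ≈ 0.5306.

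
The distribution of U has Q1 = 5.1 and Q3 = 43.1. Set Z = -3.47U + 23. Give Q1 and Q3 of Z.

a = -3.47 < 0 reverses order: Q1(Z) comes from Q3(U), Q3(Z) from Q1(U).
Q1(Z) = (-3.47)·43.1 + 23 = -126.557; Q3(Z) = (-3.47)·5.1 + 23 = 5.303.

Q1(Z) = -126.557, Q3(Z) = 5.303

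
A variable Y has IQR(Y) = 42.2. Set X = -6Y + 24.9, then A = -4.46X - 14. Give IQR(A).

IQR(X) = |-6|·42.2 = 253.2.
IQR(A) = |-4.46|·253.2 = 1129.272.

IQR(A) = 1129.272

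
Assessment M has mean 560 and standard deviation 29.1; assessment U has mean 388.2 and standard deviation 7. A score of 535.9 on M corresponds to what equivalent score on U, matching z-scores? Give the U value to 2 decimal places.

z = (535.9 − 560)/29.1 ≈ -0.8282.
U = 388.2 + z·7 = 388.2 + (535.9 − 560)·7/29.1 ≈ 382.40.

U = 382.40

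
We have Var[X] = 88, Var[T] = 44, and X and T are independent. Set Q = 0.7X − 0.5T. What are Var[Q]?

Var[Q] = 54.12

Var[Q] = a²·Var[X] + b²·Var[T] + 2ab·covariance of X and T with a = 0.7, b = -0.5.
Independence gives covariance of X and T = 0.
= 0.7²·88 + (-0.5)²·44 + 2·0.7·(-0.5)·0
= 43.12 + 11 + 0 = 54.12.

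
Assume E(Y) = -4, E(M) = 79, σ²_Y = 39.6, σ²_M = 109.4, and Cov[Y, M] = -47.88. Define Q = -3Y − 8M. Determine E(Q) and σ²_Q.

E(Q) = -620, σ²_Q = 5059.76

E(Q) = (-3)·E(Y) + (-8)·E(M) = (-3)·(-4) + (-8)·79 = -620.
σ²_Q = a²·σ²_Y + b²·σ²_M + 2ab·Cov[Y, M] with a = -3, b = -8.
= (-3)²·39.6 + (-8)²·109.4 + 2·(-3)·(-8)·(-47.88)
= 356.4 + 7001.6 + (-2298.24) = 5059.76.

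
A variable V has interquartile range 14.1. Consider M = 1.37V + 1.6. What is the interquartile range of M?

IQR(M) = 19.317

Under M = aV + b, IQR(M) = |a|·IQR(V) = |1.37|·14.1 = 19.317 (shifts cancel; spread scales by |a|).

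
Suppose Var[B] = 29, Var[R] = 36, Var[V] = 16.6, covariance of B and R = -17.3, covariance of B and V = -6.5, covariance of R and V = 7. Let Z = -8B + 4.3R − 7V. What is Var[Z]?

Var[Z] = a²·Var[B] + b²·Var[R] + c²·Var[V] + 2ab·covariance of B and R + 2ac·covariance of B and V + 2bc·covariance of R and V, with a = -8, b = 4.3, c = -7.
= 1856 + 665.64 + 813.4 + 1190.24 + (-728) + (-421.4)
= 3375.88.

Var[Z] = 3375.88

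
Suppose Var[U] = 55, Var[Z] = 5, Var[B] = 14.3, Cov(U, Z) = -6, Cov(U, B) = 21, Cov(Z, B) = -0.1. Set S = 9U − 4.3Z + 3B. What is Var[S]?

Var[S] = 6277.13

Var[S] = a²·Var[U] + b²·Var[Z] + c²·Var[B] + 2ab·Cov(U, Z) + 2ac·Cov(U, B) + 2bc·Cov(Z, B), with a = 9, b = -4.3, c = 3.
= 4455 + 92.45 + 128.7 + 464.4 + 1134 + 2.58
= 6277.13.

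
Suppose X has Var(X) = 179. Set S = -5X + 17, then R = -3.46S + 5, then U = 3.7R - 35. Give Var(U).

Var(U) = 733413.1379

Var(S) = (-5)²·179 = 4475.
Var(R) = (-3.46)²·4475 = 53572.91.
Var(U) = 3.7²·53572.91 = 733413.1379.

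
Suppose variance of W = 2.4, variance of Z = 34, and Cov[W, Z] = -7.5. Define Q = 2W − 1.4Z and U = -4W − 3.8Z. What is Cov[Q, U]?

By bilinearity, Cov[Q, U] = ac·variance of W + bd·variance of Z + (ad+bc)·Cov[W, Z], with a=2, b=-1.4, c=-4, d=-3.8.
ac·variance of W = 2·(-4)·2.4 = -19.2
bd·variance of Z = (-1.4)·(-3.8)·34 = 180.88
(ad+bc)·Cov[W, Z] = (-2)·(-7.5) = 15
Cov[Q, U] = -19.2 + 180.88 + 15 = 176.68.

Cov[Q, U] = 176.68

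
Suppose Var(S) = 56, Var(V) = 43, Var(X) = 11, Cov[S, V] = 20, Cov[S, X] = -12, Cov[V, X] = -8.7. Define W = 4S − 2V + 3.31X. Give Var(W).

Var(W) = a²·Var(S) + b²·Var(V) + c²·Var(X) + 2ab·Cov[S, V] + 2ac·Cov[S, X] + 2bc·Cov[V, X], with a = 4, b = -2, c = 3.31.
= 896 + 172 + 120.5171 + (-320) + (-317.76) + 115.188
= 665.9451.

Var(W) = 665.9451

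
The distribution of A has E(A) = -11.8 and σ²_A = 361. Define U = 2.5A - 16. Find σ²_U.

U = 2.5A - 16 is linear with a = 2.5, b = -16.
σ²_U = a²·σ²_A = 2.5²·361 = 2256.25 (the additive constant -16 does not affect variance).

σ²_U = 2256.25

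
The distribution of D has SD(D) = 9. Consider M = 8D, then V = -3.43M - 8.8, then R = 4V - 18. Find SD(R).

SD(M) = |8|·9 = 72.
SD(V) = |-3.43|·72 = 246.96.
SD(R) = |4|·246.96 = 987.84.

SD(R) = 987.84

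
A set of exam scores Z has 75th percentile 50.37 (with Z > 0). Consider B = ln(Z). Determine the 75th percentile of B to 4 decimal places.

75th percentile of B = 3.9194

ln(Z) is increasing, so P_{75}(B) = g(P_{75}(Z)) ≈ 3.9194.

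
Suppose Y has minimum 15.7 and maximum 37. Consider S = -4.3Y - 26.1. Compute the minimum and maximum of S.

min(S) = -185.2, max(S) = -93.61

a = -4.3 < 0, so order reverses: min(S) = a·max(Y)+b = (-4.3)·37 + (-26.1) = -185.2; max(S) = a·min(Y)+b = (-4.3)·15.7 + (-26.1) = -93.61.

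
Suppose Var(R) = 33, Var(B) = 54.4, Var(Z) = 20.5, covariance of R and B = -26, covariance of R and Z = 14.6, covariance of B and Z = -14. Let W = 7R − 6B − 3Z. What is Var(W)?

Var(W) = a²·Var(R) + b²·Var(B) + c²·Var(Z) + 2ab·covariance of R and B + 2ac·covariance of R and Z + 2bc·covariance of B and Z, with a = 7, b = -6, c = -3.
= 1617 + 1958.4 + 184.5 + 2184 + (-613.2) + (-504)
= 4826.7.

Var(W) = 4826.7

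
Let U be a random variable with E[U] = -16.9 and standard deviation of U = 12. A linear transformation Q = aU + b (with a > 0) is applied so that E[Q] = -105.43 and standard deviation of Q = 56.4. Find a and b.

a = 4.7, b = -26

standard deviation of Q = a·standard deviation of U (a > 0), so a = 56.4/12 = 4.7.
E[Q] = a·E[U] + b, so b = -105.43 − 4.7·(-16.9) = -26.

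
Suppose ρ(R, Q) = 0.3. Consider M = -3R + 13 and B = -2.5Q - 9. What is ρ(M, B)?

Linear rescalings preserve correlation up to sign; here the slopes -3 and -2.5 have the same sign, so ρ(M, B) = ρ(R, Q) = 0.3.

ρ(M, B) = 0.3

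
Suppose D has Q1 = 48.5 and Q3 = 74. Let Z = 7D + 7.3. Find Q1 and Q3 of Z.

a = 7 > 0: Q1(Z) = a·Q1(D)+b = 346.8, Q3(Z) = a·Q3(D)+b = 525.3.

Q1(Z) = 346.8, Q3(Z) = 525.3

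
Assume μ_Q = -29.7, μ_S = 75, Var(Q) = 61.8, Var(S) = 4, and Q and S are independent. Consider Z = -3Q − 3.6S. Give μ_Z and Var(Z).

μ_Z = (-3)·μ_Q + (-3.6)·μ_S = (-3)·(-29.7) + (-3.6)·75 = -180.9.
Var(Z) = a²·Var(Q) + b²·Var(S) + 2ab·Cov(Q, S) with a = -3, b = -3.6.
Independence gives Cov(Q, S) = 0.
= (-3)²·61.8 + (-3.6)²·4 + 2·(-3)·(-3.6)·0
= 556.2 + 51.84 + 0 = 608.04.

μ_Z = -180.9, Var(Z) = 608.04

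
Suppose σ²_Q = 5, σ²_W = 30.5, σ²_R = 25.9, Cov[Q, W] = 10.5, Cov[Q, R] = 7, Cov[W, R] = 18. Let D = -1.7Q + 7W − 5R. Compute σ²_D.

σ²_D = a²·σ²_Q + b²·σ²_W + c²·σ²_R + 2ab·Cov[Q, W] + 2ac·Cov[Q, R] + 2bc·Cov[W, R], with a = -1.7, b = 7, c = -5.
= 14.45 + 1494.5 + 647.5 + (-249.9) + 119 + (-1260)
= 765.55.

σ²_D = 765.55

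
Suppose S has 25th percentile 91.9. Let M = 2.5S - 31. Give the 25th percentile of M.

25th percentile of M = 198.75

Since a = 2.5 > 0 the transformation is increasing, so the 25th percentile of M = a·(P_{25} of S) + b = 2.5·91.9 + (-31) = 198.75.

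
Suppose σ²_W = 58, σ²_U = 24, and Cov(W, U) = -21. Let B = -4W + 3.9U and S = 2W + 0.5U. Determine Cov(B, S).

Cov(B, S) = -539

By bilinearity, Cov(B, S) = ac·σ²_W + bd·σ²_U + (ad+bc)·Cov(W, U), with a=-4, b=3.9, c=2, d=0.5.
ac·σ²_W = (-4)·2·58 = -464
bd·σ²_U = 3.9·0.5·24 = 46.8
(ad+bc)·Cov(W, U) = (5.8)·(-21) = -121.8
Cov(B, S) = -464 + 46.8 + (-121.8) = -539.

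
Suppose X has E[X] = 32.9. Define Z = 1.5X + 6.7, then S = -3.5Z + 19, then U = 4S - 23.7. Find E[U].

E[U] = -732.4

E[Z] = 1.5·32.9 + 6.7 = 56.05.
E[S] = (-3.5)·56.05 + 19 = -177.175.
E[U] = 4·(-177.175) + (-23.7) = -732.4.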